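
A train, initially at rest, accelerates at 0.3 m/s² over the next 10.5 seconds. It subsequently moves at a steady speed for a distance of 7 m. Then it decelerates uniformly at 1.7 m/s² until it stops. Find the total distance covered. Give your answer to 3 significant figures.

26.5 m

Phase 1 (accelerating): v₀ = 0 m/s, a = 0.3 m/s².
v = v₀ + at = 0 + (0.3)(10.5) = 3.15 m/s
Δx = v₀t + ½at² = 0·10.5 + 0.5·0.3·10.5² = 16.5 m

Phase 2 (constant speed): v₀ = 3.15 m/s, a = 0 m/s².
Constant speed: t = d/v = 7/3.15 = 2.22 s

Phase 3 (decelerating): v₀ = 3.15 m/s, a = -1.7 m/s².
v = v₀ + at → t = (0 − 3.15) / -1.7 = 1.85 s
v² = v₀² + 2aΔx → Δx = (0² − 3.15²)/(2·-1.7) = 2.92 m
Total distance = 16.5 + 7.00 + 2.92 = 26.5 m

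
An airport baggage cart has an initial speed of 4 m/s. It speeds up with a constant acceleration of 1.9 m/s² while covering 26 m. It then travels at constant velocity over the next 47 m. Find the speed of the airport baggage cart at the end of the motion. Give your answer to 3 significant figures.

Phase 1 (accelerating): v₀ = 4.00 m/s, a = 1.9 m/s².
v² = v₀² + 2aΔx = 4.00² + 2·1.9·26 = 115 → v = 10.7 m/s
t = (v − v₀)/a = (10.7 − 4.00)/1.9 = 3.53 s

Phase 2 (constant speed): v₀ = 10.7 m/s, a = 0 m/s².
Constant speed: t = d/v = 47/10.7 = 4.39 s
Final speed = 10.7 m/s

10.7 m/s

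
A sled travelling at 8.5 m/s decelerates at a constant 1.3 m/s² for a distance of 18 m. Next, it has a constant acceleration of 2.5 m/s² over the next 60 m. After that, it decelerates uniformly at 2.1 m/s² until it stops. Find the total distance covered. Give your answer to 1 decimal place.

155.5 m

Phase 1 (decelerating): v₀ = 8.50 m/s, a = -1.3 m/s².
v² = v₀² + 2aΔx = 8.50² + 2·-1.3·18 = 25.4 → v = 5.04 m/s
t = (v − v₀)/a = (5.04 − 8.50)/-1.3 = 2.66 s

Phase 2 (accelerating): v₀ = 5.04 m/s, a = 2.5 m/s².
v² = v₀² + 2aΔx = 5.04² + 2·2.5·60 = 325 → v = 18.0 m/s
t = (v − v₀)/a = (18.0 − 5.04)/2.5 = 5.20 s

Phase 3 (decelerating): v₀ = 18.0 m/s, a = -2.1 m/s².
v = v₀ + at → t = (0 − 18.0) / -2.1 = 8.59 s
v² = v₀² + 2aΔx → Δx = (0² − 18.0²)/(2·-2.1) = 77.5 m
Total distance = 18.0 + 60.0 + 77.5 = 155 m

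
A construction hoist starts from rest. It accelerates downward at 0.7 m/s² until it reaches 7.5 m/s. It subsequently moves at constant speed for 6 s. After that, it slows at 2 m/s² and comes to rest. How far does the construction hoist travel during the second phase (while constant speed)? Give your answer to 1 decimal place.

Phase 1 (accelerating): v₀ = 0 m/s, a = 0.7 m/s².
v = v₀ + at → t = (7.5 − 0) / 0.7 = 10.7 s
v² = v₀² + 2aΔx → Δx = (7.5² − 0²)/(2·0.7) = 40.2 m

Phase 2 (constant speed): v₀ = 7.50 m/s, a = 0 m/s².
v = v₀ + at = 7.50 + (0)(6) = 7.50 m/s
Δx = v₀t + ½at² = 7.50·6 + 0.5·0·6² = 45.0 m
Distance in phase 2 = 45.0 m

45.0 m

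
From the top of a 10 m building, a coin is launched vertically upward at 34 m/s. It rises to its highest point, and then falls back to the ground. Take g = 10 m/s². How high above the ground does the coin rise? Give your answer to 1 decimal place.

67.8 m

Phase 1 (rising): v₀ = 34.0 m/s, a = -10 m/s².
v = v₀ + at → t = (0 − 34.0) / -10 = 3.40 s
v² = v₀² + 2aΔx → Δx = (0² − 34.0²)/(2·-10) = 57.8 m
Maximum height = 10 + 57.8 = 67.8 m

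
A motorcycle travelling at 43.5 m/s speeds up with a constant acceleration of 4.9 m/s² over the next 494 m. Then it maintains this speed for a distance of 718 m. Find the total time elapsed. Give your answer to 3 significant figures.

16.6 s

Phase 1 (accelerating): v₀ = 43.5 m/s, a = 4.9 m/s².
v² = v₀² + 2aΔx = 43.5² + 2·4.9·494 = 6730 → v = 82.1 m/s
t = (v − v₀)/a = (82.1 − 43.5)/4.9 = 7.87 s

Phase 2 (constant speed): v₀ = 82.1 m/s, a = 0 m/s².
Constant speed: t = d/v = 718/82.1 = 8.75 s
Total time = 7.87 + 8.75 = 16.6 s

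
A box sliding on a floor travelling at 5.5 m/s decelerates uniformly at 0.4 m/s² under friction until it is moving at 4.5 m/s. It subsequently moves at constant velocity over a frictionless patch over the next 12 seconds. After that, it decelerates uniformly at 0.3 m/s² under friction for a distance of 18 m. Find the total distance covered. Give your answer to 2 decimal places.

84.50 m

Phase 1 (decelerating): v₀ = 5.50 m/s, a = -0.4 m/s².
v = v₀ + at → t = (4.5 − 5.50) / -0.4 = 2.50 s
v² = v₀² + 2aΔx → Δx = (4.5² − 5.50²)/(2·-0.4) = 12.5 m

Phase 2 (constant speed): v₀ = 4.50 m/s, a = 0 m/s².
v = v₀ + at = 4.50 + (0)(12) = 4.50 m/s
Δx = v₀t + ½at² = 4.50·12 + 0.5·0·12² = 54.0 m

Phase 3 (decelerating): v₀ = 4.50 m/s, a = -0.3 m/s².
v² = v₀² + 2aΔx = 4.50² + 2·-0.3·18 = 9.45 → v = 3.07 m/s
t = (v − v₀)/a = (3.07 − 4.50)/-0.3 = 4.75 s
Total distance = 12.5 + 54.0 + 18.0 = 84.5 m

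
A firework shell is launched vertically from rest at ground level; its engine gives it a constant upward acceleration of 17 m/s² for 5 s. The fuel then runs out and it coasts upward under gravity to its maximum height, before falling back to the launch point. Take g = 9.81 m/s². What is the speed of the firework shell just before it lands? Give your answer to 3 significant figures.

107 m/s

Phase 1 (powered ascent): v₀ = 0 m/s, a = 17 m/s².
v = v₀ + at = 0 + (17)(5) = 85.0 m/s
Δx = v₀t + ½at² = 0·5 + 0.5·17·5² = 212 m

Phase 2 (coasting upward): v₀ = 85.0 m/s, a = -9.81 m/s².
v = v₀ + at → t = (0 − 85.0) / -9.81 = 8.66 s
v² = v₀² + 2aΔx → Δx = (0² − 85.0²)/(2·-9.81) = 368 m

Phase 3 (free fall): v₀ = 0 m/s, a = -9.81 m/s².
Falls 581 m from rest: t = √(2·581/9.81) = 10.9 s; v = g·t = 107 m/s.
Impact speed = 107 m/s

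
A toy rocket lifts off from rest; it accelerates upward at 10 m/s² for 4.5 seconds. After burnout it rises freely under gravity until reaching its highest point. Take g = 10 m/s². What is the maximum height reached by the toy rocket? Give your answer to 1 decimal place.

202.5 m

Phase 1 (powered ascent): v₀ = 0 m/s, a = 10 m/s².
v = v₀ + at = 0 + (10)(4.5) = 45.0 m/s
Δx = v₀t + ½at² = 0·4.5 + 0.5·10·4.5² = 101 m

Phase 2 (coasting upward): v₀ = 45.0 m/s, a = -10 m/s².
v = v₀ + at → t = (0 − 45.0) / -10 = 4.50 s
v² = v₀² + 2aΔx → Δx = (0² − 45.0²)/(2·-10) = 101 m
Maximum height = 101 + 101 = 202 m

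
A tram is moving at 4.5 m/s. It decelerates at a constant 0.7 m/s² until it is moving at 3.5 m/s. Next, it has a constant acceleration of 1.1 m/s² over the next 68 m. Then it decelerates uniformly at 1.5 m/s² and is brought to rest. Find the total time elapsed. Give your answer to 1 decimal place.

18.3 s

Phase 1 (decelerating): v₀ = 4.50 m/s, a = -0.7 m/s².
v = v₀ + at → t = (3.5 − 4.50) / -0.7 = 1.43 s
v² = v₀² + 2aΔx → Δx = (3.5² − 4.50²)/(2·-0.7) = 5.71 m

Phase 2 (accelerating): v₀ = 3.50 m/s, a = 1.1 m/s².
v² = v₀² + 2aΔx = 3.50² + 2·1.1·68 = 162 → v = 12.7 m/s
t = (v − v₀)/a = (12.7 − 3.50)/1.1 = 8.38 s

Phase 3 (decelerating): v₀ = 12.7 m/s, a = -1.5 m/s².
v = v₀ + at → t = (0 − 12.7) / -1.5 = 8.48 s
v² = v₀² + 2aΔx → Δx = (0² − 12.7²)/(2·-1.5) = 54.0 m
Total time = 1.43 + 8.38 + 8.48 = 18.3 s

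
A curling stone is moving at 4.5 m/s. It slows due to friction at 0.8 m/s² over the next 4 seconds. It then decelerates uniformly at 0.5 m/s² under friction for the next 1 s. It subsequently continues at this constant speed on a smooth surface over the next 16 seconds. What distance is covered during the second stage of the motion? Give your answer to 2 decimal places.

Phase 1 (decelerating): v₀ = 4.50 m/s, a = -0.8 m/s².
v = v₀ + at = 4.50 + (-0.8)(4) = 1.30 m/s
Δx = v₀t + ½at² = 4.50·4 + 0.5·-0.8·4² = 11.6 m

Phase 2 (decelerating): v₀ = 1.30 m/s, a = -0.5 m/s².
v = v₀ + at = 1.30 + (-0.5)(1) = 0.800 m/s
Δx = v₀t + ½at² = 1.30·1 + 0.5·-0.5·1² = 1.05 m
Distance in phase 2 = 1.05 m

1.05 m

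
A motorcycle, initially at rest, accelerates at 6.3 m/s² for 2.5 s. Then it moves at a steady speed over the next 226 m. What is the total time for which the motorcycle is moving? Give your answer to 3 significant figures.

Phase 1 (accelerating): v₀ = 0 m/s, a = 6.3 m/s².
v = v₀ + at = 0 + (6.3)(2.5) = 15.8 m/s
Δx = v₀t + ½at² = 0·2.5 + 0.5·6.3·2.5² = 19.7 m

Phase 2 (constant speed): v₀ = 15.8 m/s, a = 0 m/s².
Constant speed: t = d/v = 226/15.8 = 14.3 s
Total time = 2.50 + 14.3 = 16.8 s

16.8 s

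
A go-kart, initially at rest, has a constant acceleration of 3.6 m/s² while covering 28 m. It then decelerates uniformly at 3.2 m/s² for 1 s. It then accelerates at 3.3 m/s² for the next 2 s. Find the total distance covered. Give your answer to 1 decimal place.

69.2 m

Phase 1 (accelerating): v₀ = 0 m/s, a = 3.6 m/s².
v² = v₀² + 2aΔx = 0² + 2·3.6·28 = 202 → v = 14.2 m/s
t = (v − v₀)/a = (14.2 − 0)/3.6 = 3.94 s

Phase 2 (decelerating): v₀ = 14.2 m/s, a = -3.2 m/s².
v = v₀ + at = 14.2 + (-3.2)(1) = 11.0 m/s
Δx = v₀t + ½at² = 14.2·1 + 0.5·-3.2·1² = 12.6 m

Phase 3 (accelerating): v₀ = 11.0 m/s, a = 3.3 m/s².
v = v₀ + at = 11.0 + (3.3)(2) = 17.6 m/s
Δx = v₀t + ½at² = 11.0·2 + 0.5·3.3·2² = 28.6 m
Total distance = 28.0 + 12.6 + 28.6 = 69.2 m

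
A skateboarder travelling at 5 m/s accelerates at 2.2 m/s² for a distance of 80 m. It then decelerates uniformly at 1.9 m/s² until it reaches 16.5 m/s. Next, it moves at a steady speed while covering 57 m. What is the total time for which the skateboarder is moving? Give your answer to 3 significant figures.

Phase 1 (accelerating): v₀ = 5.00 m/s, a = 2.2 m/s².
v² = v₀² + 2aΔx = 5.00² + 2·2.2·80 = 377 → v = 19.4 m/s
t = (v − v₀)/a = (19.4 − 5.00)/2.2 = 6.55 s

Phase 2 (decelerating): v₀ = 19.4 m/s, a = -1.9 m/s².
v = v₀ + at → t = (16.5 − 19.4) / -1.9 = 1.53 s
v² = v₀² + 2aΔx → Δx = (16.5² − 19.4²)/(2·-1.9) = 27.6 m

Phase 3 (constant speed): v₀ = 16.5 m/s, a = 0 m/s².
Constant speed: t = d/v = 57/16.5 = 3.45 s
Total time = 6.55 + 1.53 + 3.45 = 11.5 s

11.5 s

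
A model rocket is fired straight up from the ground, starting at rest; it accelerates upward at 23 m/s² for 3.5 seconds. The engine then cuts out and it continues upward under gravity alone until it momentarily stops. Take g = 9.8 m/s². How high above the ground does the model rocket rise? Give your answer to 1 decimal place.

Phase 1 (powered ascent): v₀ = 0 m/s, a = 23 m/s².
v = v₀ + at = 0 + (23)(3.5) = 80.5 m/s
Δx = v₀t + ½at² = 0·3.5 + 0.5·23·3.5² = 141 m

Phase 2 (coasting upward): v₀ = 80.5 m/s, a = -9.8 m/s².
v = v₀ + at → t = (0 − 80.5) / -9.8 = 8.21 s
v² = v₀² + 2aΔx → Δx = (0² − 80.5²)/(2·-9.8) = 331 m
Maximum height = 141 + 331 = 472 m

471.5 m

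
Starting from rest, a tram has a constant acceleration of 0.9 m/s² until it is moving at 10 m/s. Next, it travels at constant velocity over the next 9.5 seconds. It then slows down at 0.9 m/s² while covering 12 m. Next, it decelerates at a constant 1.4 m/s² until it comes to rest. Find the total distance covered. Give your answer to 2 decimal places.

Phase 1 (accelerating): v₀ = 0 m/s, a = 0.9 m/s².
v = v₀ + at → t = (10 − 0) / 0.9 = 11.1 s
v² = v₀² + 2aΔx → Δx = (10² − 0²)/(2·0.9) = 55.6 m

Phase 2 (constant speed): v₀ = 10.0 m/s, a = 0 m/s².
v = v₀ + at = 10.0 + (0)(9.5) = 10.0 m/s
Δx = v₀t + ½at² = 10.0·9.5 + 0.5·0·9.5² = 95.0 m

Phase 3 (decelerating): v₀ = 10.0 m/s, a = -0.9 m/s².
v² = v₀² + 2aΔx = 10.0² + 2·-0.9·12 = 78.4 → v = 8.85 m/s
t = (v − v₀)/a = (8.85 − 10.0)/-0.9 = 1.27 s

Phase 4 (decelerating): v₀ = 8.85 m/s, a = -1.4 m/s².
v = v₀ + at → t = (0 − 8.85) / -1.4 = 6.32 s
v² = v₀² + 2aΔx → Δx = (0² − 8.85²)/(2·-1.4) = 28.0 m
Total distance = 55.6 + 95.0 + 12.0 + 28.0 = 191 m

190.56 m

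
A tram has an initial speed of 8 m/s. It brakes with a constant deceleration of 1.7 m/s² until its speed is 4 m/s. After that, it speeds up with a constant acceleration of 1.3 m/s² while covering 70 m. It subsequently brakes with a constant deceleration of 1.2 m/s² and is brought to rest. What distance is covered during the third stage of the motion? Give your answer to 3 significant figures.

Phase 1 (decelerating): v₀ = 8.00 m/s, a = -1.7 m/s².
v = v₀ + at → t = (4 − 8.00) / -1.7 = 2.35 s
v² = v₀² + 2aΔx → Δx = (4² − 8.00²)/(2·-1.7) = 14.1 m

Phase 2 (accelerating): v₀ = 4.00 m/s, a = 1.3 m/s².
v² = v₀² + 2aΔx = 4.00² + 2·1.3·70 = 198 → v = 14.1 m/s
t = (v − v₀)/a = (14.1 − 4.00)/1.3 = 7.75 s

Phase 3 (decelerating): v₀ = 14.1 m/s, a = -1.2 m/s².
v = v₀ + at → t = (0 − 14.1) / -1.2 = 11.7 s
v² = v₀² + 2aΔx → Δx = (0² − 14.1²)/(2·-1.2) = 82.5 m
Distance in phase 3 = 82.5 m

82.5 m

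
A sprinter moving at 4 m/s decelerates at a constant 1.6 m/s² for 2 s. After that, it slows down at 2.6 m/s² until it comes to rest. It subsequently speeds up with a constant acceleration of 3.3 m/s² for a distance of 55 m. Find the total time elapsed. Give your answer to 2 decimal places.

Phase 1 (decelerating): v₀ = 4.00 m/s, a = -1.6 m/s².
v = v₀ + at = 4.00 + (-1.6)(2) = 0.800 m/s
Δx = v₀t + ½at² = 4.00·2 + 0.5·-1.6·2² = 4.80 m

Phase 2 (decelerating): v₀ = 0.800 m/s, a = -2.6 m/s².
v = v₀ + at → t = (0 − 0.800) / -2.6 = 0.308 s
v² = v₀² + 2aΔx → Δx = (0² − 0.800²)/(2·-2.6) = 0.123 m

Phase 3 (accelerating): v₀ = 0 m/s, a = 3.3 m/s².
v² = v₀² + 2aΔx = 0² + 2·3.3·55 = 363 → v = 19.1 m/s
t = (v − v₀)/a = (19.1 − 0)/3.3 = 5.77 s
Total time = 2.00 + 0.308 + 5.77 = 8.08 s

8.08 s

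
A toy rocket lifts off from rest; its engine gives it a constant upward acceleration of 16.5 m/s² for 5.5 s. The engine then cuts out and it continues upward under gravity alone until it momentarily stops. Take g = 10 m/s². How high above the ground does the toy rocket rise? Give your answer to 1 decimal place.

661.3 m

Phase 1 (powered ascent): v₀ = 0 m/s, a = 16.5 m/s².
v = v₀ + at = 0 + (16.5)(5.5) = 90.8 m/s
Δx = v₀t + ½at² = 0·5.5 + 0.5·16.5·5.5² = 250 m

Phase 2 (coasting upward): v₀ = 90.8 m/s, a = -10 m/s².
v = v₀ + at → t = (0 − 90.8) / -10 = 9.07 s
v² = v₀² + 2aΔx → Δx = (0² − 90.8²)/(2·-10) = 412 m
Maximum height = 250 + 412 = 661 m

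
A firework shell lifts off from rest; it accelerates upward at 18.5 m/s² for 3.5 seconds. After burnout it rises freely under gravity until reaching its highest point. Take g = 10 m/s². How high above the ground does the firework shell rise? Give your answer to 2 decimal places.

Phase 1 (powered ascent): v₀ = 0 m/s, a = 18.5 m/s².
v = v₀ + at = 0 + (18.5)(3.5) = 64.8 m/s
Δx = v₀t + ½at² = 0·3.5 + 0.5·18.5·3.5² = 113 m

Phase 2 (coasting upward): v₀ = 64.8 m/s, a = -10 m/s².
v = v₀ + at → t = (0 − 64.8) / -10 = 6.47 s
v² = v₀² + 2aΔx → Δx = (0² − 64.8²)/(2·-10) = 210 m
Maximum height = 113 + 210 = 323 m

322.94 m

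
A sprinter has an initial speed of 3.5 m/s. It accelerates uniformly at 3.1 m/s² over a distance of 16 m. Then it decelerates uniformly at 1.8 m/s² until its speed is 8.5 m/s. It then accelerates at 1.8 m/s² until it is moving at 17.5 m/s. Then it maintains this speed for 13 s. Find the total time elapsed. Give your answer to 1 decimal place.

Phase 1 (accelerating): v₀ = 3.50 m/s, a = 3.1 m/s².
v² = v₀² + 2aΔx = 3.50² + 2·3.1·16 = 111 → v = 10.6 m/s
t = (v − v₀)/a = (10.6 − 3.50)/3.1 = 2.28 s

Phase 2 (decelerating): v₀ = 10.6 m/s, a = -1.8 m/s².
v = v₀ + at → t = (8.5 − 10.6) / -1.8 = 1.14 s
v² = v₀² + 2aΔx → Δx = (8.5² − 10.6²)/(2·-1.8) = 10.9 m

Phase 3 (accelerating): v₀ = 8.50 m/s, a = 1.8 m/s².
v = v₀ + at → t = (17.5 − 8.50) / 1.8 = 5.00 s
v² = v₀² + 2aΔx → Δx = (17.5² − 8.50²)/(2·1.8) = 65.0 m

Phase 4 (constant speed): v₀ = 17.5 m/s, a = 0 m/s².
v = v₀ + at = 17.5 + (0)(13) = 17.5 m/s
Δx = v₀t + ½at² = 17.5·13 + 0.5·0·13² = 228 m
Total time = 2.28 + 1.14 + 5.00 + 13.0 = 21.4 s

21.4 s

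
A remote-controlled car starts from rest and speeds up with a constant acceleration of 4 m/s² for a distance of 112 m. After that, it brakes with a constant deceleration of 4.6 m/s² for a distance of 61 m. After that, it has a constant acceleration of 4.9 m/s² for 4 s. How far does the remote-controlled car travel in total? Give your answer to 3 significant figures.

Phase 1 (accelerating): v₀ = 0 m/s, a = 4 m/s².
v² = v₀² + 2aΔx = 0² + 2·4·112 = 896 → v = 29.9 m/s
t = (v − v₀)/a = (29.9 − 0)/4 = 7.48 s

Phase 2 (decelerating): v₀ = 29.9 m/s, a = -4.6 m/s².
v² = v₀² + 2aΔx = 29.9² + 2·-4.6·61 = 335 → v = 18.3 m/s
t = (v − v₀)/a = (18.3 − 29.9)/-4.6 = 2.53 s

Phase 3 (accelerating): v₀ = 18.3 m/s, a = 4.9 m/s².
v = v₀ + at = 18.3 + (4.9)(4) = 37.9 m/s
Δx = v₀t + ½at² = 18.3·4 + 0.5·4.9·4² = 112 m
Total distance = 112 + 61.0 + 112 = 285 m

285 m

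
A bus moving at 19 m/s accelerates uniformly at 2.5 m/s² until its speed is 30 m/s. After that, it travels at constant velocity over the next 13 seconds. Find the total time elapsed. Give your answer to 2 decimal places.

17.40 s

Phase 1 (accelerating): v₀ = 19.0 m/s, a = 2.5 m/s².
v = v₀ + at → t = (30 − 19.0) / 2.5 = 4.40 s
v² = v₀² + 2aΔx → Δx = (30² − 19.0²)/(2·2.5) = 108 m

Phase 2 (constant speed): v₀ = 30.0 m/s, a = 0 m/s².
v = v₀ + at = 30.0 + (0)(13) = 30.0 m/s
Δx = v₀t + ½at² = 30.0·13 + 0.5·0·13² = 390 m
Total time = 4.40 + 13.0 = 17.4 s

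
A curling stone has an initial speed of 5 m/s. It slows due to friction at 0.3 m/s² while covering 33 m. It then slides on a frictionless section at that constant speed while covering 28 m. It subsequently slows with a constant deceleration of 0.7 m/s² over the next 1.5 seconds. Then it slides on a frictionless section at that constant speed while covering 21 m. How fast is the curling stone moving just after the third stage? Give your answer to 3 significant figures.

1.23 m/s

Phase 1 (decelerating): v₀ = 5.00 m/s, a = -0.3 m/s².
v² = v₀² + 2aΔx = 5.00² + 2·-0.3·33 = 5.20 → v = 2.28 m/s
t = (v − v₀)/a = (2.28 − 5.00)/-0.3 = 9.07 s

Phase 2 (constant speed): v₀ = 2.28 m/s, a = 0 m/s².
Constant speed: t = d/v = 28/2.28 = 12.3 s

Phase 3 (decelerating): v₀ = 2.28 m/s, a = -0.7 m/s².
v = v₀ + at = 2.28 + (-0.7)(1.5) = 1.23 m/s
Δx = v₀t + ½at² = 2.28·1.5 + 0.5·-0.7·1.5² = 2.63 m
Speed at end of phase 3 = 1.23 m/s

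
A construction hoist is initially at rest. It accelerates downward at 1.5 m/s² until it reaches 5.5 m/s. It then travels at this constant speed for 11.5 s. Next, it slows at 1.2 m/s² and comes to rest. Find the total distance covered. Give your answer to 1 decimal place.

Phase 1 (accelerating): v₀ = 0 m/s, a = 1.5 m/s².
v = v₀ + at → t = (5.5 − 0) / 1.5 = 3.67 s
v² = v₀² + 2aΔx → Δx = (5.5² − 0²)/(2·1.5) = 10.1 m

Phase 2 (constant speed): v₀ = 5.50 m/s, a = 0 m/s².
v = v₀ + at = 5.50 + (0)(11.5) = 5.50 m/s
Δx = v₀t + ½at² = 5.50·11.5 + 0.5·0·11.5² = 63.2 m

Phase 3 (decelerating): v₀ = 5.50 m/s, a = -1.2 m/s².
v = v₀ + at → t = (0 − 5.50) / -1.2 = 4.58 s
v² = v₀² + 2aΔx → Δx = (0² − 5.50²)/(2·-1.2) = 12.6 m
Total distance = 10.1 + 63.2 + 12.6 = 85.9 m

85.9 m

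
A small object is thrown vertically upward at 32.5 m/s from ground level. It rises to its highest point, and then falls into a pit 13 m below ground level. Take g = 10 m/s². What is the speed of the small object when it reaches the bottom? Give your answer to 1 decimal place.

Phase 1 (rising): v₀ = 32.5 m/s, a = -10 m/s².
v = v₀ + at → t = (0 − 32.5) / -10 = 3.25 s
v² = v₀² + 2aΔx → Δx = (0² − 32.5²)/(2·-10) = 52.8 m

Phase 2 (falling): v₀ = 0 m/s, a = -10 m/s².
Falls 65.8 m from rest: t = √(2·65.8/10) = 3.63 s; v = g·t = 36.3 m/s.
Final speed = 36.3 m/s

36.3 m/s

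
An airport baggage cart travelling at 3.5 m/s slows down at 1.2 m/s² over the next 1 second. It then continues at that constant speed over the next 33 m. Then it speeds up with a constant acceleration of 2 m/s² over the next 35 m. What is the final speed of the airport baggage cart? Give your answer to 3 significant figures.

12.1 m/s

Phase 1 (decelerating): v₀ = 3.50 m/s, a = -1.2 m/s².
v = v₀ + at = 3.50 + (-1.2)(1) = 2.30 m/s
Δx = v₀t + ½at² = 3.50·1 + 0.5·-1.2·1² = 2.90 m

Phase 2 (constant speed): v₀ = 2.30 m/s, a = 0 m/s².
Constant speed: t = d/v = 33/2.30 = 14.3 s

Phase 3 (accelerating): v₀ = 2.30 m/s, a = 2 m/s².
v² = v₀² + 2aΔx = 2.30² + 2·2·35 = 145 → v = 12.1 m/s
t = (v − v₀)/a = (12.1 − 2.30)/2 = 4.88 s
Final speed = 12.1 m/s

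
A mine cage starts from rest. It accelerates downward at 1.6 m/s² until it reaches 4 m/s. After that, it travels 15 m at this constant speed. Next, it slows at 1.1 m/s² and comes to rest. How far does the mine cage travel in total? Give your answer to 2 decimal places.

Phase 1 (accelerating): v₀ = 0 m/s, a = 1.6 m/s².
v = v₀ + at → t = (4 − 0) / 1.6 = 2.50 s
v² = v₀² + 2aΔx → Δx = (4² − 0²)/(2·1.6) = 5.00 m

Phase 2 (constant speed): v₀ = 4.00 m/s, a = 0 m/s².
Constant speed: t = d/v = 15/4.00 = 3.75 s

Phase 3 (decelerating): v₀ = 4.00 m/s, a = -1.1 m/s².
v = v₀ + at → t = (0 − 4.00) / -1.1 = 3.64 s
v² = v₀² + 2aΔx → Δx = (0² − 4.00²)/(2·-1.1) = 7.27 m
Total distance = 5.00 + 15.0 + 7.27 = 27.3 m

27.27 m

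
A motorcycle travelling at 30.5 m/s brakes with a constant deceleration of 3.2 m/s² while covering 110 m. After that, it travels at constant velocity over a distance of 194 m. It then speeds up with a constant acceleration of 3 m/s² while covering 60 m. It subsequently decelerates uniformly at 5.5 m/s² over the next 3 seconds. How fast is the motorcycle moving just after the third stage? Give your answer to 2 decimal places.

24.21 m/s

Phase 1 (decelerating): v₀ = 30.5 m/s, a = -3.2 m/s².
v² = v₀² + 2aΔx = 30.5² + 2·-3.2·110 = 226 → v = 15.0 m/s
t = (v − v₀)/a = (15.0 − 30.5)/-3.2 = 4.83 s

Phase 2 (constant speed): v₀ = 15.0 m/s, a = 0 m/s².
Constant speed: t = d/v = 194/15.0 = 12.9 s

Phase 3 (accelerating): v₀ = 15.0 m/s, a = 3 m/s².
v² = v₀² + 2aΔx = 15.0² + 2·3·60 = 586 → v = 24.2 m/s
t = (v − v₀)/a = (24.2 − 15.0)/3 = 3.06 s
Speed at end of phase 3 = 24.2 m/s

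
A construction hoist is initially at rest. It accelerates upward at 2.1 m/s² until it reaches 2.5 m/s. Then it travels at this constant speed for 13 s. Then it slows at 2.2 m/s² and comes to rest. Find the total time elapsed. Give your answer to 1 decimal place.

15.3 s

Phase 1 (accelerating): v₀ = 0 m/s, a = 2.1 m/s².
v = v₀ + at → t = (2.5 − 0) / 2.1 = 1.19 s
v² = v₀² + 2aΔx → Δx = (2.5² − 0²)/(2·2.1) = 1.49 m

Phase 2 (constant speed): v₀ = 2.50 m/s, a = 0 m/s².
v = v₀ + at = 2.50 + (0)(13) = 2.50 m/s
Δx = v₀t + ½at² = 2.50·13 + 0.5·0·13² = 32.5 m

Phase 3 (decelerating): v₀ = 2.50 m/s, a = -2.2 m/s².
v = v₀ + at → t = (0 − 2.50) / -2.2 = 1.14 s
v² = v₀² + 2aΔx → Δx = (0² − 2.50²)/(2·-2.2) = 1.42 m
Total time = 1.19 + 13.0 + 1.14 = 15.3 s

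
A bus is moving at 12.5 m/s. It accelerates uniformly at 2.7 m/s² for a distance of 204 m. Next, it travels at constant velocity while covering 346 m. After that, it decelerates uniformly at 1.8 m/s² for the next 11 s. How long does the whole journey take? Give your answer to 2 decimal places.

29.26 s

Phase 1 (accelerating): v₀ = 12.5 m/s, a = 2.7 m/s².
v² = v₀² + 2aΔx = 12.5² + 2·2.7·204 = 1260 → v = 35.5 m/s
t = (v − v₀)/a = (35.5 − 12.5)/2.7 = 8.51 s

Phase 2 (constant speed): v₀ = 35.5 m/s, a = 0 m/s².
Constant speed: t = d/v = 346/35.5 = 9.76 s

Phase 3 (decelerating): v₀ = 35.5 m/s, a = -1.8 m/s².
v = v₀ + at = 35.5 + (-1.8)(11) = 15.7 m/s
Δx = v₀t + ½at² = 35.5·11 + 0.5·-1.8·11² = 281 m
Total time = 8.51 + 9.76 + 11.0 = 29.3 s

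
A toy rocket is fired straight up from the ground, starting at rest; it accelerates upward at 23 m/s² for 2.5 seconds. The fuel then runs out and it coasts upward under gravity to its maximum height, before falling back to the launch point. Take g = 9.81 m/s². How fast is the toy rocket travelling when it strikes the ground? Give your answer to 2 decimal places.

Phase 1 (powered ascent): v₀ = 0 m/s, a = 23 m/s².
v = v₀ + at = 0 + (23)(2.5) = 57.5 m/s
Δx = v₀t + ½at² = 0·2.5 + 0.5·23·2.5² = 71.9 m

Phase 2 (coasting upward): v₀ = 57.5 m/s, a = -9.81 m/s².
v = v₀ + at → t = (0 − 57.5) / -9.81 = 5.86 s
v² = v₀² + 2aΔx → Δx = (0² − 57.5²)/(2·-9.81) = 169 m

Phase 3 (free fall): v₀ = 0 m/s, a = -9.81 m/s².
Falls 240 m from rest: t = √(2·240/9.81) = 7.00 s; v = g·t = 68.7 m/s.
Impact speed = 68.7 m/s

68.68 m/s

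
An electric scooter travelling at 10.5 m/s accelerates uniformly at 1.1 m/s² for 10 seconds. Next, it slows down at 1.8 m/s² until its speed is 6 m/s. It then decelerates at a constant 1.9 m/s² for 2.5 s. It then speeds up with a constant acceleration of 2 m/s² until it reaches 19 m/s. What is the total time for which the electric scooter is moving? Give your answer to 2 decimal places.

Phase 1 (accelerating): v₀ = 10.5 m/s, a = 1.1 m/s².
v = v₀ + at = 10.5 + (1.1)(10) = 21.5 m/s
Δx = v₀t + ½at² = 10.5·10 + 0.5·1.1·10² = 160 m

Phase 2 (decelerating): v₀ = 21.5 m/s, a = -1.8 m/s².
v = v₀ + at → t = (6 − 21.5) / -1.8 = 8.61 s
v² = v₀² + 2aΔx → Δx = (6² − 21.5²)/(2·-1.8) = 118 m

Phase 3 (decelerating): v₀ = 6.00 m/s, a = -1.9 m/s².
v = v₀ + at = 6.00 + (-1.9)(2.5) = 1.25 m/s
Δx = v₀t + ½at² = 6.00·2.5 + 0.5·-1.9·2.5² = 9.06 m

Phase 4 (accelerating): v₀ = 1.25 m/s, a = 2 m/s².
v = v₀ + at → t = (19 − 1.25) / 2 = 8.88 s
v² = v₀² + 2aΔx → Δx = (19² − 1.25²)/(2·2) = 89.9 m
Total time = 10.0 + 8.61 + 2.50 + 8.88 = 30.0 s

29.99 s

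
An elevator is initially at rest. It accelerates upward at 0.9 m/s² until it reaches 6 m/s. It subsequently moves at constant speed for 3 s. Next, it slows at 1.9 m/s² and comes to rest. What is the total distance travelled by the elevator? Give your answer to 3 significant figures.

Phase 1 (accelerating): v₀ = 0 m/s, a = 0.9 m/s².
v = v₀ + at → t = (6 − 0) / 0.9 = 6.67 s
v² = v₀² + 2aΔx → Δx = (6² − 0²)/(2·0.9) = 20.0 m

Phase 2 (constant speed): v₀ = 6.00 m/s, a = 0 m/s².
v = v₀ + at = 6.00 + (0)(3) = 6.00 m/s
Δx = v₀t + ½at² = 6.00·3 + 0.5·0·3² = 18.0 m

Phase 3 (decelerating): v₀ = 6.00 m/s, a = -1.9 m/s².
v = v₀ + at → t = (0 − 6.00) / -1.9 = 3.16 s
v² = v₀² + 2aΔx → Δx = (0² − 6.00²)/(2·-1.9) = 9.47 m
Total distance = 20.0 + 18.0 + 9.47 = 47.5 m

47.5 m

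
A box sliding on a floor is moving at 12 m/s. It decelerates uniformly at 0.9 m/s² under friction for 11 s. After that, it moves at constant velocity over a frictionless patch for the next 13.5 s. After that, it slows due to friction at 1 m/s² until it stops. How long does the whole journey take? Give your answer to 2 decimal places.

26.60 s

Phase 1 (decelerating): v₀ = 12.0 m/s, a = -0.9 m/s².
v = v₀ + at = 12.0 + (-0.9)(11) = 2.10 m/s
Δx = v₀t + ½at² = 12.0·11 + 0.5·-0.9·11² = 77.5 m

Phase 2 (constant speed): v₀ = 2.10 m/s, a = 0 m/s².
v = v₀ + at = 2.10 + (0)(13.5) = 2.10 m/s
Δx = v₀t + ½at² = 2.10·13.5 + 0.5·0·13.5² = 28.3 m

Phase 3 (decelerating): v₀ = 2.10 m/s, a = -1 m/s².
v = v₀ + at → t = (0 − 2.10) / -1 = 2.10 s
v² = v₀² + 2aΔx → Δx = (0² − 2.10²)/(2·-1) = 2.20 m
Total time = 11.0 + 13.5 + 2.10 = 26.6 s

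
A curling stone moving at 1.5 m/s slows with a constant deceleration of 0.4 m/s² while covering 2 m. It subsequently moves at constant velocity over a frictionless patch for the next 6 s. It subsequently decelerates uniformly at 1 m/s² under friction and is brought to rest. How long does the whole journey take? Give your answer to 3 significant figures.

Phase 1 (decelerating): v₀ = 1.50 m/s, a = -0.4 m/s².
v² = v₀² + 2aΔx = 1.50² + 2·-0.4·2 = 0.650 → v = 0.806 m/s
t = (v − v₀)/a = (0.806 − 1.50)/-0.4 = 1.73 s

Phase 2 (constant speed): v₀ = 0.806 m/s, a = 0 m/s².
v = v₀ + at = 0.806 + (0)(6) = 0.806 m/s
Δx = v₀t + ½at² = 0.806·6 + 0.5·0·6² = 4.84 m

Phase 3 (decelerating): v₀ = 0.806 m/s, a = -1 m/s².
v = v₀ + at → t = (0 − 0.806) / -1 = 0.806 s
v² = v₀² + 2aΔx → Δx = (0² − 0.806²)/(2·-1) = 0.325 m
Total time = 1.73 + 6.00 + 0.806 = 8.54 s

8.54 s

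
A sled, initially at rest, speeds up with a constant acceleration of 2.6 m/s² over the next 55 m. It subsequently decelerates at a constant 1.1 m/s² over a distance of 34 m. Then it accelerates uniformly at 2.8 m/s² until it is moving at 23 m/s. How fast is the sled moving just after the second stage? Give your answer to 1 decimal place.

14.5 m/s

Phase 1 (accelerating): v₀ = 0 m/s, a = 2.6 m/s².
v² = v₀² + 2aΔx = 0² + 2·2.6·55 = 286 → v = 16.9 m/s
t = (v − v₀)/a = (16.9 − 0)/2.6 = 6.50 s

Phase 2 (decelerating): v₀ = 16.9 m/s, a = -1.1 m/s².
v² = v₀² + 2aΔx = 16.9² + 2·-1.1·34 = 211 → v = 14.5 m/s
t = (v − v₀)/a = (14.5 − 16.9)/-1.1 = 2.16 s
Speed at end of phase 2 = 14.5 m/s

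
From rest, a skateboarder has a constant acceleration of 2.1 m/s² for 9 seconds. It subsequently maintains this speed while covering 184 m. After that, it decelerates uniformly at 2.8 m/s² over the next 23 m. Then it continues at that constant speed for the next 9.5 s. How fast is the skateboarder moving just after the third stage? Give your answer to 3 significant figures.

Phase 1 (accelerating): v₀ = 0 m/s, a = 2.1 m/s².
v = v₀ + at = 0 + (2.1)(9) = 18.9 m/s
Δx = v₀t + ½at² = 0·9 + 0.5·2.1·9² = 85.1 m

Phase 2 (constant speed): v₀ = 18.9 m/s, a = 0 m/s².
Constant speed: t = d/v = 184/18.9 = 9.74 s

Phase 3 (decelerating): v₀ = 18.9 m/s, a = -2.8 m/s².
v² = v₀² + 2aΔx = 18.9² + 2·-2.8·23 = 228 → v = 15.1 m/s
t = (v − v₀)/a = (15.1 − 18.9)/-2.8 = 1.35 s
Speed at end of phase 3 = 15.1 m/s

15.1 m/s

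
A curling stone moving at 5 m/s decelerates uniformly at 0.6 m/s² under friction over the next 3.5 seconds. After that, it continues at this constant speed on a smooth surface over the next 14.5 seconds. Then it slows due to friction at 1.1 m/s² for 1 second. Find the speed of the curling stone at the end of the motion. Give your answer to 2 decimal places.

1.80 m/s

Phase 1 (decelerating): v₀ = 5.00 m/s, a = -0.6 m/s².
v = v₀ + at = 5.00 + (-0.6)(3.5) = 2.90 m/s
Δx = v₀t + ½at² = 5.00·3.5 + 0.5·-0.6·3.5² = 13.8 m

Phase 2 (constant speed): v₀ = 2.90 m/s, a = 0 m/s².
v = v₀ + at = 2.90 + (0)(14.5) = 2.90 m/s
Δx = v₀t + ½at² = 2.90·14.5 + 0.5·0·14.5² = 42.0 m

Phase 3 (decelerating): v₀ = 2.90 m/s, a = -1.1 m/s².
v = v₀ + at = 2.90 + (-1.1)(1) = 1.80 m/s
Δx = v₀t + ½at² = 2.90·1 + 0.5·-1.1·1² = 2.35 m
Final speed = 1.80 m/s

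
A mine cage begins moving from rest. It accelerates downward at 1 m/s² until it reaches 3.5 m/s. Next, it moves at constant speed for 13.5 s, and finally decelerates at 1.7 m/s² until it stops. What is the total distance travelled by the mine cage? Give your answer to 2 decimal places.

Phase 1 (accelerating): v₀ = 0 m/s, a = 1 m/s².
v = v₀ + at → t = (3.5 − 0) / 1 = 3.50 s
v² = v₀² + 2aΔx → Δx = (3.5² − 0²)/(2·1) = 6.12 m

Phase 2 (constant speed): v₀ = 3.50 m/s, a = 0 m/s².
v = v₀ + at = 3.50 + (0)(13.5) = 3.50 m/s
Δx = v₀t + ½at² = 3.50·13.5 + 0.5·0·13.5² = 47.2 m

Phase 3 (decelerating): v₀ = 3.50 m/s, a = -1.7 m/s².
v = v₀ + at → t = (0 − 3.50) / -1.7 = 2.06 s
v² = v₀² + 2aΔx → Δx = (0² − 3.50²)/(2·-1.7) = 3.60 m
Total distance = 6.12 + 47.2 + 3.60 = 57.0 m

56.98 m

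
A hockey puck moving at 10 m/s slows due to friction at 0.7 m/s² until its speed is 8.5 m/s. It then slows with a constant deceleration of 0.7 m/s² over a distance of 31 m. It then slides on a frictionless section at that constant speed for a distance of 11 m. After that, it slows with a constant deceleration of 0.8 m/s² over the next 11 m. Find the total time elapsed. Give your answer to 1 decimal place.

11.2 s

Phase 1 (decelerating): v₀ = 10.0 m/s, a = -0.7 m/s².
v = v₀ + at → t = (8.5 − 10.0) / -0.7 = 2.14 s
v² = v₀² + 2aΔx → Δx = (8.5² − 10.0²)/(2·-0.7) = 19.8 m

Phase 2 (decelerating): v₀ = 8.50 m/s, a = -0.7 m/s².
v² = v₀² + 2aΔx = 8.50² + 2·-0.7·31 = 28.9 → v = 5.37 m/s
t = (v − v₀)/a = (5.37 − 8.50)/-0.7 = 4.47 s

Phase 3 (constant speed): v₀ = 5.37 m/s, a = 0 m/s².
Constant speed: t = d/v = 11/5.37 = 2.05 s

Phase 4 (decelerating): v₀ = 5.37 m/s, a = -0.8 m/s².
v² = v₀² + 2aΔx = 5.37² + 2·-0.8·11 = 11.2 → v = 3.35 m/s
t = (v − v₀)/a = (3.35 − 5.37)/-0.8 = 2.52 s
Total time = 2.14 + 4.47 + 2.05 + 2.52 = 11.2 s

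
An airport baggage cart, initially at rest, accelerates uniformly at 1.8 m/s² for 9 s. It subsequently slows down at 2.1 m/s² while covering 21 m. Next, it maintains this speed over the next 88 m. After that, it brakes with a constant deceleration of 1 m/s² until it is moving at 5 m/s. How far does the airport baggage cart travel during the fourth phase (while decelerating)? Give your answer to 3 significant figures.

Phase 1 (accelerating): v₀ = 0 m/s, a = 1.8 m/s².
v = v₀ + at = 0 + (1.8)(9) = 16.2 m/s
Δx = v₀t + ½at² = 0·9 + 0.5·1.8·9² = 72.9 m

Phase 2 (decelerating): v₀ = 16.2 m/s, a = -2.1 m/s².
v² = v₀² + 2aΔx = 16.2² + 2·-2.1·21 = 174 → v = 13.2 m/s
t = (v − v₀)/a = (13.2 − 16.2)/-2.1 = 1.43 s

Phase 3 (constant speed): v₀ = 13.2 m/s, a = 0 m/s².
Constant speed: t = d/v = 88/13.2 = 6.67 s

Phase 4 (decelerating): v₀ = 13.2 m/s, a = -1 m/s².
v = v₀ + at → t = (5 − 13.2) / -1 = 8.20 s
v² = v₀² + 2aΔx → Δx = (5² − 13.2²)/(2·-1) = 74.6 m
Distance in phase 4 = 74.6 m

74.6 m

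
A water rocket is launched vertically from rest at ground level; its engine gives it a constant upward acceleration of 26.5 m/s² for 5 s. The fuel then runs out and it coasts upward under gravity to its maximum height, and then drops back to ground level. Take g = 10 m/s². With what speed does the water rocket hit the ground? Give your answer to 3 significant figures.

Phase 1 (powered ascent): v₀ = 0 m/s, a = 26.5 m/s².
v = v₀ + at = 0 + (26.5)(5) = 132 m/s
Δx = v₀t + ½at² = 0·5 + 0.5·26.5·5² = 331 m

Phase 2 (coasting upward): v₀ = 132 m/s, a = -10 m/s².
v = v₀ + at → t = (0 − 132) / -10 = 13.2 s
v² = v₀² + 2aΔx → Δx = (0² − 132²)/(2·-10) = 878 m

Phase 3 (free fall): v₀ = 0 m/s, a = -10 m/s².
Falls 1210 m from rest: t = √(2·1210/10) = 15.6 s; v = g·t = 156 m/s.
Impact speed = 156 m/s

156 m/s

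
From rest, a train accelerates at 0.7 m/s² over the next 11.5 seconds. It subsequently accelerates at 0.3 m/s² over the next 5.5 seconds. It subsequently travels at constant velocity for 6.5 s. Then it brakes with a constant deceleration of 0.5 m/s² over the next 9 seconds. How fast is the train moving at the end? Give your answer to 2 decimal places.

5.20 m/s

Phase 1 (accelerating): v₀ = 0 m/s, a = 0.7 m/s².
v = v₀ + at = 0 + (0.7)(11.5) = 8.05 m/s
Δx = v₀t + ½at² = 0·11.5 + 0.5·0.7·11.5² = 46.3 m

Phase 2 (accelerating): v₀ = 8.05 m/s, a = 0.3 m/s².
v = v₀ + at = 8.05 + (0.3)(5.5) = 9.70 m/s
Δx = v₀t + ½at² = 8.05·5.5 + 0.5·0.3·5.5² = 48.8 m

Phase 3 (constant speed): v₀ = 9.70 m/s, a = 0 m/s².
v = v₀ + at = 9.70 + (0)(6.5) = 9.70 m/s
Δx = v₀t + ½at² = 9.70·6.5 + 0.5·0·6.5² = 63.0 m

Phase 4 (decelerating): v₀ = 9.70 m/s, a = -0.5 m/s².
v = v₀ + at = 9.70 + (-0.5)(9) = 5.20 m/s
Δx = v₀t + ½at² = 9.70·9 + 0.5·-0.5·9² = 67.0 m
Final speed = 5.20 m/s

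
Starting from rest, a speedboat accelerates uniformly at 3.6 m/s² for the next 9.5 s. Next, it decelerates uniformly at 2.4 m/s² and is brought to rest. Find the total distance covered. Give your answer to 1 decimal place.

406.1 m

Phase 1 (accelerating): v₀ = 0 m/s, a = 3.6 m/s².
v = v₀ + at = 0 + (3.6)(9.5) = 34.2 m/s
Δx = v₀t + ½at² = 0·9.5 + 0.5·3.6·9.5² = 162 m

Phase 2 (decelerating): v₀ = 34.2 m/s, a = -2.4 m/s².
v = v₀ + at → t = (0 − 34.2) / -2.4 = 14.3 s
v² = v₀² + 2aΔx → Δx = (0² − 34.2²)/(2·-2.4) = 244 m
Total distance = 162 + 244 = 406 m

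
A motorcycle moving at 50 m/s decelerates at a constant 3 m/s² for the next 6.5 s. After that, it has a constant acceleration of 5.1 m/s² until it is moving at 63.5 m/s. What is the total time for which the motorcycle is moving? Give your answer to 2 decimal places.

Phase 1 (decelerating): v₀ = 50.0 m/s, a = -3 m/s².
v = v₀ + at = 50.0 + (-3)(6.5) = 30.5 m/s
Δx = v₀t + ½at² = 50.0·6.5 + 0.5·-3·6.5² = 262 m

Phase 2 (accelerating): v₀ = 30.5 m/s, a = 5.1 m/s².
v = v₀ + at → t = (63.5 − 30.5) / 5.1 = 6.47 s
v² = v₀² + 2aΔx → Δx = (63.5² − 30.5²)/(2·5.1) = 304 m
Total time = 6.50 + 6.47 = 13.0 s

12.97 s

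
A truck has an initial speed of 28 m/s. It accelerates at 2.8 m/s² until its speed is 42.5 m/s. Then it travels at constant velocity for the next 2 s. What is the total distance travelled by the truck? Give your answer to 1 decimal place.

Phase 1 (accelerating): v₀ = 28.0 m/s, a = 2.8 m/s².
v = v₀ + at → t = (42.5 − 28.0) / 2.8 = 5.18 s
v² = v₀² + 2aΔx → Δx = (42.5² − 28.0²)/(2·2.8) = 183 m

Phase 2 (constant speed): v₀ = 42.5 m/s, a = 0 m/s².
v = v₀ + at = 42.5 + (0)(2) = 42.5 m/s
Δx = v₀t + ½at² = 42.5·2 + 0.5·0·2² = 85.0 m
Total distance = 183 + 85.0 = 268 m

267.5 m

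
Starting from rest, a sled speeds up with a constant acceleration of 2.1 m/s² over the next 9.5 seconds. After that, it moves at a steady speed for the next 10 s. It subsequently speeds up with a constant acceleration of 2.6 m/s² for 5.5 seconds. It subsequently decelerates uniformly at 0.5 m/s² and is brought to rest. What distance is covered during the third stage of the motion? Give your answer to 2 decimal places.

Phase 1 (accelerating): v₀ = 0 m/s, a = 2.1 m/s².
v = v₀ + at = 0 + (2.1)(9.5) = 19.9 m/s
Δx = v₀t + ½at² = 0·9.5 + 0.5·2.1·9.5² = 94.8 m

Phase 2 (constant speed): v₀ = 19.9 m/s, a = 0 m/s².
v = v₀ + at = 19.9 + (0)(10) = 19.9 m/s
Δx = v₀t + ½at² = 19.9·10 + 0.5·0·10² = 200 m

Phase 3 (accelerating): v₀ = 19.9 m/s, a = 2.6 m/s².
v = v₀ + at = 19.9 + (2.6)(5.5) = 34.2 m/s
Δx = v₀t + ½at² = 19.9·5.5 + 0.5·2.6·5.5² = 149 m
Distance in phase 3 = 149 m

149.05 m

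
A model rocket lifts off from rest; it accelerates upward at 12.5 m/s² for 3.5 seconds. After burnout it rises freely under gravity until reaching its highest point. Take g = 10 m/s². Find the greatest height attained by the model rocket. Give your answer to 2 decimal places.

172.27 m

Phase 1 (powered ascent): v₀ = 0 m/s, a = 12.5 m/s².
v = v₀ + at = 0 + (12.5)(3.5) = 43.8 m/s
Δx = v₀t + ½at² = 0·3.5 + 0.5·12.5·3.5² = 76.6 m

Phase 2 (coasting upward): v₀ = 43.8 m/s, a = -10 m/s².
v = v₀ + at → t = (0 − 43.8) / -10 = 4.38 s
v² = v₀² + 2aΔx → Δx = (0² − 43.8²)/(2·-10) = 95.7 m
Maximum height = 76.6 + 95.7 = 172 m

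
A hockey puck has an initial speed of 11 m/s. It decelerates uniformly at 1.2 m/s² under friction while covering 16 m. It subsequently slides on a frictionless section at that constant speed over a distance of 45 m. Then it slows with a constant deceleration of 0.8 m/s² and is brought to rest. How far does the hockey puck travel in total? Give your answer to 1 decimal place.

Phase 1 (decelerating): v₀ = 11.0 m/s, a = -1.2 m/s².
v² = v₀² + 2aΔx = 11.0² + 2·-1.2·16 = 82.6 → v = 9.09 m/s
t = (v − v₀)/a = (9.09 − 11.0)/-1.2 = 1.59 s

Phase 2 (constant speed): v₀ = 9.09 m/s, a = 0 m/s².
Constant speed: t = d/v = 45/9.09 = 4.95 s

Phase 3 (decelerating): v₀ = 9.09 m/s, a = -0.8 m/s².
v = v₀ + at → t = (0 − 9.09) / -0.8 = 11.4 s
v² = v₀² + 2aΔx → Δx = (0² − 9.09²)/(2·-0.8) = 51.6 m
Total distance = 16.0 + 45.0 + 51.6 = 113 m

112.6 m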